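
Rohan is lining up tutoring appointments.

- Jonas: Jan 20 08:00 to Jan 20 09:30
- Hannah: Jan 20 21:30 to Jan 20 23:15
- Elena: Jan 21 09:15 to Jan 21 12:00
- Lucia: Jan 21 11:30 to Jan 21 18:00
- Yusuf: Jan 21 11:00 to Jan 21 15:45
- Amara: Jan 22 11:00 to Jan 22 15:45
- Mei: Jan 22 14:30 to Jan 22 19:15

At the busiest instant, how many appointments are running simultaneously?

3

Walk through starts and ends in time order (an end at T is processed before a start at T):
Jan 20 08:00 start Jonas → 1
Jan 20 09:30 end Jonas → 0
Jan 20 21:30 start Hannah → 1
Jan 20 23:15 end Hannah → 0
Jan 21 09:15 start Elena → 1
Jan 21 11:00 start Yusuf → 2
Jan 21 11:30 start Lucia → 3
Jan 21 12:00 end Elena → 2
Jan 21 15:45 end Yusuf → 1
Jan 21 18:00 end Lucia → 0
Jan 22 11:00 start Amara → 1
Jan 22 14:30 start Mei → 2
Jan 22 15:45 end Amara → 1
Jan 22 19:15 end Mei → 0
Peak is 3, at Jan 21 11:30 (Elena, Lucia, Yusuf).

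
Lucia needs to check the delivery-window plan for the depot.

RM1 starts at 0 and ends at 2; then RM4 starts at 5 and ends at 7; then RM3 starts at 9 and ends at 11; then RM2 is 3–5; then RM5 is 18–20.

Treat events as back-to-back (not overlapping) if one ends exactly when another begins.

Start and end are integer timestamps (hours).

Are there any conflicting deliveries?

No

Check each pair: they overlap iff neither finishes before the other starts.
Sorted by start: RM1, RM2, RM4, RM3, RM5.
RM2 starts after RM1 ends — done with RM1.
RM4 starts exactly when RM2 ends (back-to-back, no overlap) — done with RM2.
RM3 starts after RM4 ends — done with RM4.
RM5 starts after RM3 ends.
Every pair is clear; the schedule has no overlaps.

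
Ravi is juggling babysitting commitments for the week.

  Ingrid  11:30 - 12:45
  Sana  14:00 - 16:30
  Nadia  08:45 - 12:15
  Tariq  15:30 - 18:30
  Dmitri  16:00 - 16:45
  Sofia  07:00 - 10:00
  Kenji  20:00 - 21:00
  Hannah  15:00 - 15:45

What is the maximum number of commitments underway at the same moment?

Sort all start/end points and keep a running count:
07:00 start Sofia → 1
08:45 start Nadia → 2
10:00 end Sofia → 1
11:30 start Ingrid → 2
12:15 end Nadia → 1
12:45 end Ingrid → 0
14:00 start Sana → 1
15:00 start Hannah → 2
15:30 start Tariq → 3
15:45 end Hannah → 2
16:00 start Dmitri → 3
16:30 end Sana → 2
16:45 end Dmitri → 1
18:30 end Tariq → 0
20:00 start Kenji → 1
21:00 end Kenji → 0
Peak is 3, at 15:30 (Hannah, Sana, Tariq).

3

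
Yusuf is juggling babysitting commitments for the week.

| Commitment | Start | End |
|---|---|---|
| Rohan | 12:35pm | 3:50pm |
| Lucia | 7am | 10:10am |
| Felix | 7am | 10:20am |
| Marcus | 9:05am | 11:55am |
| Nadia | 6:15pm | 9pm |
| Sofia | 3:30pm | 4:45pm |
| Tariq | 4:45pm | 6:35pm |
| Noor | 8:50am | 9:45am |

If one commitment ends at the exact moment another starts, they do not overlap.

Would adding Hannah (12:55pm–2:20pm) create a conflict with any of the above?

Lucia: ends 10:10am at or before Hannah starts 12:55pm → clear.
Felix: ends 10:20am at or before Hannah starts 12:55pm → clear.
Noor: ends 9:45am at or before Hannah starts 12:55pm → clear.
Marcus: ends 11:55am at or before Hannah starts 12:55pm → clear.
Rohan: starts 12:35pm before Hannah ends 2:20pm, and ends 3:50pm after Hannah starts 12:55pm → overlap.
Sofia: starts 3:30pm at or after Hannah ends 2:20pm → clear.
Tariq: starts 4:45pm at or after Hannah ends 2:20pm → clear.
Nadia: starts 6:15pm at or after Hannah ends 2:20pm → clear.
Hannah overlaps Rohan.

Yes — it overlaps Rohan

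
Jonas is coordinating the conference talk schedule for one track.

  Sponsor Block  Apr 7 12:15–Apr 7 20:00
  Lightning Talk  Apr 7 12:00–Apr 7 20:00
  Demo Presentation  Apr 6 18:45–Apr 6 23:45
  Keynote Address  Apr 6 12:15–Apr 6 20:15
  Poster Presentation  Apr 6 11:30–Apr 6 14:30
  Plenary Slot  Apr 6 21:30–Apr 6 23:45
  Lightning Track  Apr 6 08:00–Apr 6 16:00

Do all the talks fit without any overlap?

No

Sorted by start: Lightning Track, Poster Presentation, Keynote Address, Demo Presentation, Plenary Slot, Lightning Talk, Sponsor Block.
Poster Presentation starts before Lightning Track ends → Lightning Track and Poster Presentation overlap.
That's a conflict, so the schedule is not conflict-free.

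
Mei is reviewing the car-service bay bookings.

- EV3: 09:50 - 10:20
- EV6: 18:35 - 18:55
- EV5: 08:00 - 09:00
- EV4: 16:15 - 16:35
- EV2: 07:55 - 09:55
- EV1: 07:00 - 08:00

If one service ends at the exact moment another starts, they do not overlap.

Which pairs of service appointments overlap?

Sorted by start: EV1, EV2, EV5, EV3, EV4, EV6.
EV2 starts before EV1 ends → EV1 and EV2 overlap.
EV5 starts exactly when EV1 ends (back-to-back, no overlap); EV1 is clear from here.
EV5 starts before EV2 ends → EV2 and EV5 overlap.
EV3 starts before EV2 ends → EV2 and EV3 overlap.
EV4 starts after EV2 ends; EV2 is clear from here.
EV3 starts after EV5 ends; EV5 is clear from here.
EV4 starts after EV3 ends; EV3 is clear from here.
EV6 starts after EV4 ends.

EV1 & EV2, EV2 & EV3, EV2 & EV5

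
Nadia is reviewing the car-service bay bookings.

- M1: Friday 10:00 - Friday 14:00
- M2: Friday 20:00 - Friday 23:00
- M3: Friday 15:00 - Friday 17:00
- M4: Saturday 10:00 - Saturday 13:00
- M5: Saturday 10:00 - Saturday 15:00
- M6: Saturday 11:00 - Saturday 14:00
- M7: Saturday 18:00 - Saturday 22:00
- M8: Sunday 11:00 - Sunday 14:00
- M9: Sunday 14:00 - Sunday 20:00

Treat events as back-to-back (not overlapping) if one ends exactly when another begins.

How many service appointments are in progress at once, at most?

Sort all start/end points and keep a running count:
Friday 10:00 start M1 → 1
Friday 14:00 end M1 → 0
Friday 15:00 start M3 → 1
Friday 17:00 end M3 → 0
Friday 20:00 start M2 → 1
Friday 23:00 end M2 → 0
Saturday 10:00 start M4 → 1
Saturday 10:00 start M5 → 2
Saturday 11:00 start M6 → 3
Saturday 13:00 end M4 → 2
Saturday 14:00 end M6 → 1
Saturday 15:00 end M5 → 0
Saturday 18:00 start M7 → 1
Saturday 22:00 end M7 → 0
Sunday 11:00 start M8 → 1
Sunday 14:00 end M8 → 0
Sunday 14:00 start M9 → 1
Sunday 20:00 end M9 → 0
Peak is 3, at Saturday 11:00 (M4, M5, M6).

3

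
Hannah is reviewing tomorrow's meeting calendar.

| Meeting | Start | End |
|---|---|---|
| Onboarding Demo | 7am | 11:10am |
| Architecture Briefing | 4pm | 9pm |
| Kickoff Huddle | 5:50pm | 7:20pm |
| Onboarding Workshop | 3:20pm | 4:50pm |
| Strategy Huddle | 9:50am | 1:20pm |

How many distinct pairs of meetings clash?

Sorted by start: Onboarding Demo, Strategy Huddle, Onboarding Workshop, Architecture Briefing, Kickoff Huddle.
Strategy Huddle starts before Onboarding Demo ends → Onboarding Demo and Strategy Huddle overlap.
Onboarding Workshop starts after Onboarding Demo ends; Onboarding Demo is clear from here.
Onboarding Workshop starts after Strategy Huddle ends; Strategy Huddle is clear from here.
Architecture Briefing starts before Onboarding Workshop ends → Onboarding Workshop and Architecture Briefing overlap.
Kickoff Huddle starts after Onboarding Workshop ends.
Kickoff Huddle starts before Architecture Briefing ends → Architecture Briefing and Kickoff Huddle overlap.
Overlapping pairs: Architecture Briefing & Kickoff Huddle, Architecture Briefing & Onboarding Workshop, Onboarding Demo & Strategy Huddle — 3 in total.

3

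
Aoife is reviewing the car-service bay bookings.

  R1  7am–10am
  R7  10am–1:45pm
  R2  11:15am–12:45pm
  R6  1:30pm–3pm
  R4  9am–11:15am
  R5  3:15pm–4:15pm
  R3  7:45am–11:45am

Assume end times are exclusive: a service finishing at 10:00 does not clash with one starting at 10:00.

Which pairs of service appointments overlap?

R1 & R3, R1 & R4, R2 & R3, R2 & R7, R3 & R4, R3 & R7, R4 & R7, R6 & R7

Sorted by start: R1, R3, R4, R7, R2, R6, R5.
R3 starts before R1 ends → R1 and R3 overlap.
R4 starts before R1 ends → R1 and R4 overlap.
R7 starts exactly when R1 ends (back-to-back, no overlap); R1 is clear from here.
R4 starts before R3 ends → R3 and R4 overlap.
R7 starts before R3 ends → R3 and R7 overlap.
R2 starts before R3 ends → R3 and R2 overlap.
R6 starts after R3 ends; R3 is clear from here.
R7 starts before R4 ends → R4 and R7 overlap.
R2 starts exactly when R4 ends (back-to-back, no overlap); R4 is clear from here.
R2 starts before R7 ends → R7 and R2 overlap.
R6 starts before R7 ends → R7 and R6 overlap.
R5 starts after R7 ends.
R6 starts after R2 ends; R2 is clear from here.
R5 starts after R6 ends.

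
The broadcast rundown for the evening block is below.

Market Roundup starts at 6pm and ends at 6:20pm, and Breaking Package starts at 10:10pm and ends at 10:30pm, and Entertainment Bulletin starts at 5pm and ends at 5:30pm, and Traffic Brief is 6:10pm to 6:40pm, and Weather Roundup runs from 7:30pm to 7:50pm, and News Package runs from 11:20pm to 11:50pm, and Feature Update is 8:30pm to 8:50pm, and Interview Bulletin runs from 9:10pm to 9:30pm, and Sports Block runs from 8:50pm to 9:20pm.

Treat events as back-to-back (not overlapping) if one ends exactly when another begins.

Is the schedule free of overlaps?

No

Sorted by start: Entertainment Bulletin, Market Roundup, Traffic Brief, Weather Roundup, Feature Update, Sports Block, Interview Bulletin, Breaking Package, News Package.
Market Roundup starts after Entertainment Bulletin ends, so nothing later overlaps Entertainment Bulletin either.
Traffic Brief starts before Market Roundup ends → Market Roundup and Traffic Brief overlap.
That's a conflict, so the schedule is not conflict-free.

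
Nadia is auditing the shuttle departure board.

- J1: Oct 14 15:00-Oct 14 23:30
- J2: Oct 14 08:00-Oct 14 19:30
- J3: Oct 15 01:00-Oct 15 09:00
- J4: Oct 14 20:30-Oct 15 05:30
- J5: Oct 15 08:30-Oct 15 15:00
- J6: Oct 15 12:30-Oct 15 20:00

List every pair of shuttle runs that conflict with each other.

Two intervals overlap when each starts before the other ends.
Sorted by start: J2, J1, J4, J3, J5, J6.
J1 starts before J2 ends → J2 and J1 overlap.
J4 starts after J2 ends; J2 is clear from here.
J4 starts before J1 ends → J1 and J4 overlap.
J3 starts after J1 ends; J1 is clear from here.
J3 starts before J4 ends → J4 and J3 overlap.
J5 starts after J4 ends; J4 is clear from here.
J5 starts before J3 ends → J3 and J5 overlap.
J6 starts after J3 ends.
J6 starts before J5 ends → J5 and J6 overlap.

J1 & J2, J1 & J4, J3 & J4, J3 & J5, J5 & J6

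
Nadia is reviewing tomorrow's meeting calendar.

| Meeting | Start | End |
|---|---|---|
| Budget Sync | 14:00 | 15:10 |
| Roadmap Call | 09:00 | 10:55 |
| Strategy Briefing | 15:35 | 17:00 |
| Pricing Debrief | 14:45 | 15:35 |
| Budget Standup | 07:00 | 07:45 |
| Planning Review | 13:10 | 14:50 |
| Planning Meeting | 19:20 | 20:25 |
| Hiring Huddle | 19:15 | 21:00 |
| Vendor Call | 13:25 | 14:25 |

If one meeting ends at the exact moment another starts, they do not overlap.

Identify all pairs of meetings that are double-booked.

Sorted by start: Budget Standup, Roadmap Call, Planning Review, Vendor Call, Budget Sync, Pricing Debrief, Strategy Briefing, Hiring Huddle, Planning Meeting.
Roadmap Call starts after Budget Standup ends, so nothing later overlaps Budget Standup either.
Planning Review starts after Roadmap Call ends, so nothing later overlaps Roadmap Call either.
Vendor Call starts before Planning Review ends → Planning Review and Vendor Call overlap.
Budget Sync starts before Planning Review ends → Planning Review and Budget Sync overlap.
Pricing Debrief starts before Planning Review ends → Planning Review and Pricing Debrief overlap.
Strategy Briefing starts after Planning Review ends, so nothing later overlaps Planning Review either.
Budget Sync starts before Vendor Call ends → Vendor Call and Budget Sync overlap.
Pricing Debrief starts after Vendor Call ends, so nothing later overlaps Vendor Call either.
Pricing Debrief starts before Budget Sync ends → Budget Sync and Pricing Debrief overlap.
Strategy Briefing starts after Budget Sync ends, so nothing later overlaps Budget Sync either.
Strategy Briefing starts exactly when Pricing Debrief ends (back-to-back, no overlap), so nothing later overlaps Pricing Debrief either.
Hiring Huddle starts after Strategy Briefing ends, so nothing later overlaps Strategy Briefing either.
Planning Meeting starts before Hiring Huddle ends → Hiring Huddle and Planning Meeting overlap.

Budget Sync & Planning Review, Budget Sync & Pricing Debrief, Budget Sync & Vendor Call, Hiring Huddle & Planning Meeting, Planning Review & Pricing Debrief, Planning Review & Vendor Call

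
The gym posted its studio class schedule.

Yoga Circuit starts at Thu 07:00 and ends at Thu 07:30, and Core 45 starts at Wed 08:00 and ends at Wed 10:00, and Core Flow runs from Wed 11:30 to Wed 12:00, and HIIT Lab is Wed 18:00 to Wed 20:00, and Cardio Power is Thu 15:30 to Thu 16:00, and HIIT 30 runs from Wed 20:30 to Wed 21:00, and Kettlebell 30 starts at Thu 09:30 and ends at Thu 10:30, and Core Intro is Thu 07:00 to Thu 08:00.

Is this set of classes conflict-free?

No

Two intervals overlap when each starts before the other ends.
Sorted by start: Core 45, Core Flow, HIIT Lab, HIIT 30, Yoga Circuit, Core Intro, Kettlebell 30, Cardio Power.
Core Flow starts after Core 45 ends — done with Core 45.
HIIT Lab starts after Core Flow ends — done with Core Flow.
HIIT 30 starts after HIIT Lab ends — done with HIIT Lab.
Yoga Circuit starts after HIIT 30 ends — done with HIIT 30.
Core Intro starts before Yoga Circuit ends → Yoga Circuit and Core Intro overlap.
That's a conflict, so the schedule is not conflict-free.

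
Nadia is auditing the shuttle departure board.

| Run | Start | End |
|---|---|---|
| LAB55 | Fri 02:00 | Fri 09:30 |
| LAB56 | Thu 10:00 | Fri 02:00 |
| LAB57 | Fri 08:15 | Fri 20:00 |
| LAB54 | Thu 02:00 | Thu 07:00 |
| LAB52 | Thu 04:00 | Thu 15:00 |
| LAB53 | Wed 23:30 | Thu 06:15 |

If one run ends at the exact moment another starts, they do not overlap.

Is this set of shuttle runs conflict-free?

Sorted by start: LAB53, LAB54, LAB52, LAB56, LAB55, LAB57.
LAB54 starts before LAB53 ends → LAB53 and LAB54 overlap.
That's a conflict, so the schedule is not conflict-free.

No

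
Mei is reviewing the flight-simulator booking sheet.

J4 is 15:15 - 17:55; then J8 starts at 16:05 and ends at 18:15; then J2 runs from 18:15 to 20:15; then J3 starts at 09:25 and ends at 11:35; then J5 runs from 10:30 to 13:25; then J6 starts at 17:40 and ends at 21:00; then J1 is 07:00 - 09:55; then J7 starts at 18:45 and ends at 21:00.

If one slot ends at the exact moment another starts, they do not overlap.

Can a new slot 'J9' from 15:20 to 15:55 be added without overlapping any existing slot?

No — it overlaps J4

J1: ends 09:55 at or before J9 starts 15:20 → clear.
J3: ends 11:35 at or before J9 starts 15:20 → clear.
J5: ends 13:25 at or before J9 starts 15:20 → clear.
J4: starts 15:15 before J9 ends 15:55, and ends 17:55 after J9 starts 15:20 → overlap.
J8: starts 16:05 at or after J9 ends 15:55 → clear.
J6: starts 17:40 at or after J9 ends 15:55 → clear.
J2: starts 18:15 at or after J9 ends 15:55 → clear.
J7: starts 18:45 at or after J9 ends 15:55 → clear.
J9 overlaps J4.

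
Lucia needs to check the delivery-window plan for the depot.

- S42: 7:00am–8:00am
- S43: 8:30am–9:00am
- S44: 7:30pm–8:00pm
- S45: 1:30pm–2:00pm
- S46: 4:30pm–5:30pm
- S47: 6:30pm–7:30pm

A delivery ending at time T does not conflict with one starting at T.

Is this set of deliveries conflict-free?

Sorted by start: S42, S43, S45, S46, S47, S44.
S43 starts after S42 ends, so S42 has no further overlaps.
S45 starts after S43 ends, so S43 has no further overlaps.
S46 starts after S45 ends, so S45 has no further overlaps.
S47 starts after S46 ends, so S46 has no further overlaps.
S44 starts exactly when S47 ends (back-to-back, no overlap).
Every pair is clear; the schedule has no overlaps.

Yes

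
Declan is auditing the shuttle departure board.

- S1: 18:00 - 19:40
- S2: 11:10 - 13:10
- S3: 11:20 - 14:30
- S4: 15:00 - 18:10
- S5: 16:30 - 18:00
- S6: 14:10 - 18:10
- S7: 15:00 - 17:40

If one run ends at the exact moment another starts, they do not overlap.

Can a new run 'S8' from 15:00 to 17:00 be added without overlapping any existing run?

S2: ends 13:10 at or before S8 starts 15:00 → clear.
S3: ends 14:30 at or before S8 starts 15:00 → clear.
S6: starts 14:10 before S8 ends 17:00, and ends 18:10 after S8 starts 15:00 → overlap.
S4: starts 15:00 before S8 ends 17:00, and ends 18:10 after S8 starts 15:00 → overlap.
S7: starts 15:00 before S8 ends 17:00, and ends 17:40 after S8 starts 15:00 → overlap.
S5: starts 16:30 before S8 ends 17:00, and ends 18:00 after S8 starts 15:00 → overlap.
S1: starts 18:00 at or after S8 ends 17:00 → clear.
S8 overlaps S4, S5, S6, S7.

No — it overlaps S4, S5, S6, S7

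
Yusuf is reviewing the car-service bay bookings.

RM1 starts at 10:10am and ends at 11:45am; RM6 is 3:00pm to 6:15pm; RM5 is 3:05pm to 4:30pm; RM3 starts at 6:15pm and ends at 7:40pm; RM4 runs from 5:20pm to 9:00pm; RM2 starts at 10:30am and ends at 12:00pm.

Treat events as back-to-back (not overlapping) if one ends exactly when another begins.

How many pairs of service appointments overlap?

4

Sorted by start: RM1, RM2, RM6, RM5, RM4, RM3.
RM2 starts before RM1 ends → RM1 and RM2 overlap.
RM6 starts after RM1 ends, so nothing later overlaps RM1 either.
RM6 starts after RM2 ends, so nothing later overlaps RM2 either.
RM5 starts before RM6 ends → RM6 and RM5 overlap.
RM4 starts before RM6 ends → RM6 and RM4 overlap.
RM3 starts exactly when RM6 ends (back-to-back, no overlap).
RM4 starts after RM5 ends, so nothing later overlaps RM5 either.
RM3 starts before RM4 ends → RM4 and RM3 overlap.
Overlapping pairs: RM1 & RM2, RM3 & RM4, RM4 & RM6, RM5 & RM6 — 4 in total.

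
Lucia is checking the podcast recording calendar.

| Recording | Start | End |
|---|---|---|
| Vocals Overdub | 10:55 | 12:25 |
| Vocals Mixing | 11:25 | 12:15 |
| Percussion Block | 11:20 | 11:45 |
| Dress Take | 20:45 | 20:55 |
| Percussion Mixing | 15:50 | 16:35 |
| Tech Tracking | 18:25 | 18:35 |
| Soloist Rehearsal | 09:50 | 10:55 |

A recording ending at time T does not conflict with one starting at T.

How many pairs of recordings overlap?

3

Sorted by start: Soloist Rehearsal, Vocals Overdub, Percussion Block, Vocals Mixing, Percussion Mixing, Tech Tracking, Dress Take.
Vocals Overdub starts exactly when Soloist Rehearsal ends (back-to-back, no overlap), so nothing later overlaps Soloist Rehearsal either.
Percussion Block starts before Vocals Overdub ends → Vocals Overdub and Percussion Block overlap.
Vocals Mixing starts before Vocals Overdub ends → Vocals Overdub and Vocals Mixing overlap.
Percussion Mixing starts after Vocals Overdub ends, so nothing later overlaps Vocals Overdub either.
Vocals Mixing starts before Percussion Block ends → Percussion Block and Vocals Mixing overlap.
Percussion Mixing starts after Percussion Block ends, so nothing later overlaps Percussion Block either.
Percussion Mixing starts after Vocals Mixing ends, so nothing later overlaps Vocals Mixing either.
Tech Tracking starts after Percussion Mixing ends, so nothing later overlaps Percussion Mixing either.
Dress Take starts after Tech Tracking ends.
Overlapping pairs: Percussion Block & Vocals Mixing, Percussion Block & Vocals Overdub, Vocals Mixing & Vocals Overdub — 3 in total.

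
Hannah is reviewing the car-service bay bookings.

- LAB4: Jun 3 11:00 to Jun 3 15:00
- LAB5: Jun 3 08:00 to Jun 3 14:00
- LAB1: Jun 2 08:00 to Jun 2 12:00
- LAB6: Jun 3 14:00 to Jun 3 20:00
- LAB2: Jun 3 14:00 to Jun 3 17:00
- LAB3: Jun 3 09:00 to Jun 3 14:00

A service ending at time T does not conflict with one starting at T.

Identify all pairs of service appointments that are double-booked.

Sorted by start: LAB1, LAB5, LAB3, LAB4, LAB2, LAB6.
LAB5 starts after LAB1 ends, so nothing later overlaps LAB1 either.
LAB3 starts before LAB5 ends → LAB5 and LAB3 overlap.
LAB4 starts before LAB5 ends → LAB5 and LAB4 overlap.
LAB2 starts exactly when LAB5 ends (back-to-back, no overlap), so nothing later overlaps LAB5 either.
LAB4 starts before LAB3 ends → LAB3 and LAB4 overlap.
LAB2 starts exactly when LAB3 ends (back-to-back, no overlap), so nothing later overlaps LAB3 either.
LAB2 starts before LAB4 ends → LAB4 and LAB2 overlap.
LAB6 starts before LAB4 ends → LAB4 and LAB6 overlap.
LAB6 starts before LAB2 ends → LAB2 and LAB6 overlap.

LAB2 & LAB4, LAB2 & LAB6, LAB3 & LAB4, LAB3 & LAB5, LAB4 & LAB5, LAB4 & LAB6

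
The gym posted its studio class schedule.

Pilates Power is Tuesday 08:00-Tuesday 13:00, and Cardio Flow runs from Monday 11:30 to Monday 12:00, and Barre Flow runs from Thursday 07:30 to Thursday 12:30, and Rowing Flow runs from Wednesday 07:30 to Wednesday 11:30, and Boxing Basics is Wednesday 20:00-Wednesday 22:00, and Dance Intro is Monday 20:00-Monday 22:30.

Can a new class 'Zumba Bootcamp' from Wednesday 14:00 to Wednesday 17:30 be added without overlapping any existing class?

Yes — the slot is free

Cardio Flow: ends Monday 12:00 at or before Zumba Bootcamp starts Wednesday 14:00 → clear.
Dance Intro: ends Monday 22:30 at or before Zumba Bootcamp starts Wednesday 14:00 → clear.
Pilates Power: ends Tuesday 13:00 at or before Zumba Bootcamp starts Wednesday 14:00 → clear.
Rowing Flow: ends Wednesday 11:30 at or before Zumba Bootcamp starts Wednesday 14:00 → clear.
Boxing Basics: starts Wednesday 20:00 at or after Zumba Bootcamp ends Wednesday 17:30 → clear.
Barre Flow: starts Thursday 07:30 at or after Zumba Bootcamp ends Wednesday 17:30 → clear.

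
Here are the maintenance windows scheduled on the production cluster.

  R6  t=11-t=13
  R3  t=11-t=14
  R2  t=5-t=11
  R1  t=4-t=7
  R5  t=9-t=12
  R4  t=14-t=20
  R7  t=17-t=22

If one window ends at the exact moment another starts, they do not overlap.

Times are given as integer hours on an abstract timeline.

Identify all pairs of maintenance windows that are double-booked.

R1 & R2, R2 & R5, R3 & R5, R3 & R6, R4 & R7, R5 & R6

Sorted by start: R1, R2, R5, R3, R6, R4, R7.
R2 starts before R1 ends → R1 and R2 overlap.
R5 starts after R1 ends; R1 is clear from here.
R5 starts before R2 ends → R2 and R5 overlap.
R3 starts exactly when R2 ends (back-to-back, no overlap); R2 is clear from here.
R3 starts before R5 ends → R5 and R3 overlap.
R6 starts before R5 ends → R5 and R6 overlap.
R4 starts after R5 ends; R5 is clear from here.
R6 starts before R3 ends → R3 and R6 overlap.
R4 starts exactly when R3 ends (back-to-back, no overlap); R3 is clear from here.
R4 starts after R6 ends; R6 is clear from here.
R7 starts before R4 ends → R4 and R7 overlap.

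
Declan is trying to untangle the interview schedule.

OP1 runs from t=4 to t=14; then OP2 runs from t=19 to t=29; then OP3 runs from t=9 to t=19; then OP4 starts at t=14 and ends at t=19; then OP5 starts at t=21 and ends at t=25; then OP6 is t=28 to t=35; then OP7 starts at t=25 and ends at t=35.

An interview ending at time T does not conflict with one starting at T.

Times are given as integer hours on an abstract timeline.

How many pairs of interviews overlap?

Sorted by start: OP1, OP3, OP4, OP2, OP5, OP7, OP6.
OP3 starts before OP1 ends → OP1 and OP3 overlap.
OP4 starts exactly when OP1 ends (back-to-back, no overlap), so nothing later overlaps OP1 either.
OP4 starts before OP3 ends → OP3 and OP4 overlap.
OP2 starts exactly when OP3 ends (back-to-back, no overlap), so nothing later overlaps OP3 either.
OP2 starts exactly when OP4 ends (back-to-back, no overlap), so nothing later overlaps OP4 either.
OP5 starts before OP2 ends → OP2 and OP5 overlap.
OP7 starts before OP2 ends → OP2 and OP7 overlap.
OP6 starts before OP2 ends → OP2 and OP6 overlap.
OP7 starts exactly when OP5 ends (back-to-back, no overlap), so nothing later overlaps OP5 either.
OP6 starts before OP7 ends → OP7 and OP6 overlap.
Overlapping pairs: OP1 & OP3, OP2 & OP5, OP2 & OP6, OP2 & OP7, OP3 & OP4, OP6 & OP7 — 6 in total.

6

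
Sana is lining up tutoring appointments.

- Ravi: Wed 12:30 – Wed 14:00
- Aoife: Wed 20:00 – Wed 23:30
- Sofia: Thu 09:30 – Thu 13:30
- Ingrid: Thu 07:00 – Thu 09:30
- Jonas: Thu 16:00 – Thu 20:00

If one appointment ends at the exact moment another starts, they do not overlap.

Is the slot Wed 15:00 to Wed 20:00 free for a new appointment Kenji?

Yes — the slot is free

Ravi: ends Wed 14:00 at or before Kenji starts Wed 15:00 → clear.
Aoife: starts Wed 20:00 at or after Kenji ends Wed 20:00 → clear.
Ingrid: starts Thu 07:00 at or after Kenji ends Wed 20:00 → clear.
Sofia: starts Thu 09:30 at or after Kenji ends Wed 20:00 → clear.
Jonas: starts Thu 16:00 at or after Kenji ends Wed 20:00 → clear.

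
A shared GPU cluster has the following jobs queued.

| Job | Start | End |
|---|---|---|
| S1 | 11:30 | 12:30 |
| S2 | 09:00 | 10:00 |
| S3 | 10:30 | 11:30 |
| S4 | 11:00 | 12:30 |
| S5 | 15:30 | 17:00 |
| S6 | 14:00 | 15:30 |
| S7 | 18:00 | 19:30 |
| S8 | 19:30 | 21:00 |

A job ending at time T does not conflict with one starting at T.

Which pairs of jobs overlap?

Sorted by start: S2, S3, S4, S1, S6, S5, S7, S8.
S3 starts after S2 ends, so S2 has no further overlaps.
S4 starts before S3 ends → S3 and S4 overlap.
S1 starts exactly when S3 ends (back-to-back, no overlap), so S3 has no further overlaps.
S1 starts before S4 ends → S4 and S1 overlap.
S6 starts after S4 ends, so S4 has no further overlaps.
S6 starts after S1 ends, so S1 has no further overlaps.
S5 starts exactly when S6 ends (back-to-back, no overlap), so S6 has no further overlaps.
S7 starts after S5 ends, so S5 has no further overlaps.
S8 starts exactly when S7 ends (back-to-back, no overlap).

S1 & S4, S3 & S4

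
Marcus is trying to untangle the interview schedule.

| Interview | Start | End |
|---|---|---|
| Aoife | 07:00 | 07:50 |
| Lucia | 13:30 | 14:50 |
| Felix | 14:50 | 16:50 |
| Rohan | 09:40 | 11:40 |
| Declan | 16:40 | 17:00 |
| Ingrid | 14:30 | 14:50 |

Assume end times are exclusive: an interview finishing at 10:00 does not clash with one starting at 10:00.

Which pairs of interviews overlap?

Two intervals overlap when each starts before the other ends.
Sorted by start: Aoife, Rohan, Lucia, Ingrid, Felix, Declan.
Rohan starts after Aoife ends; Aoife is clear from here.
Lucia starts after Rohan ends; Rohan is clear from here.
Ingrid starts before Lucia ends → Lucia and Ingrid overlap.
Felix starts exactly when Lucia ends (back-to-back, no overlap); Lucia is clear from here.
Felix starts exactly when Ingrid ends (back-to-back, no overlap); Ingrid is clear from here.
Declan starts before Felix ends → Felix and Declan overlap.

Declan & Felix, Ingrid & Lucia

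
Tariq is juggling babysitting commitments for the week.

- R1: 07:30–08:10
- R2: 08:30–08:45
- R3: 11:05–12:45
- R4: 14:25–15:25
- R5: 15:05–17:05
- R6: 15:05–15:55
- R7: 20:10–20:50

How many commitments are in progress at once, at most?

3

Sort all start/end points and keep a running count:
07:30 start R1 → 1
08:10 end R1 → 0
08:30 start R2 → 1
08:45 end R2 → 0
11:05 start R3 → 1
12:45 end R3 → 0
14:25 start R4 → 1
15:05 start R5 → 2
15:05 start R6 → 3
15:25 end R4 → 2
15:55 end R6 → 1
17:05 end R5 → 0
20:10 start R7 → 1
20:50 end R7 → 0
Peak is 3, at 15:05 (R4, R5, R6).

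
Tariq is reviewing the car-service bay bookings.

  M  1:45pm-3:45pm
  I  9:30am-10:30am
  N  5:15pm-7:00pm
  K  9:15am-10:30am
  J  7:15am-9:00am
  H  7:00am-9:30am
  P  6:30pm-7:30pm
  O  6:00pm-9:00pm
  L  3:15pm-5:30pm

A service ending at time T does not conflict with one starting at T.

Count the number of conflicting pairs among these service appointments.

Sorted by start: H, J, K, I, M, L, N, O, P.
J starts before H ends → H and J overlap.
K starts before H ends → H and K overlap.
I starts exactly when H ends (back-to-back, no overlap), so nothing later overlaps H either.
K starts after J ends, so nothing later overlaps J either.
I starts before K ends → K and I overlap.
M starts after K ends, so nothing later overlaps K either.
M starts after I ends, so nothing later overlaps I either.
L starts before M ends → M and L overlap.
N starts after M ends, so nothing later overlaps M either.
N starts before L ends → L and N overlap.
O starts after L ends, so nothing later overlaps L either.
O starts before N ends → N and O overlap.
P starts before N ends → N and P overlap.
P starts before O ends → O and P overlap.
Overlapping pairs: H & J, H & K, I & K, L & M, L & N, N & O, N & P, O & P — 8 in total.

8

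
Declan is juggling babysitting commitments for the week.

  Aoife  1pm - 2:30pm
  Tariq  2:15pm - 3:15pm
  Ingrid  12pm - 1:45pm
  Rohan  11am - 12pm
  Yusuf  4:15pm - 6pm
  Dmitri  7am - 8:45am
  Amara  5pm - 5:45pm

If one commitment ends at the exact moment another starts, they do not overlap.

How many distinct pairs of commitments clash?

Sorted by start: Dmitri, Rohan, Ingrid, Aoife, Tariq, Yusuf, Amara.
Rohan starts after Dmitri ends, so Dmitri has no further overlaps.
Ingrid starts exactly when Rohan ends (back-to-back, no overlap), so Rohan has no further overlaps.
Aoife starts before Ingrid ends → Ingrid and Aoife overlap.
Tariq starts after Ingrid ends, so Ingrid has no further overlaps.
Tariq starts before Aoife ends → Aoife and Tariq overlap.
Yusuf starts after Aoife ends, so Aoife has no further overlaps.
Yusuf starts after Tariq ends, so Tariq has no further overlaps.
Amara starts before Yusuf ends → Yusuf and Amara overlap.
Overlapping pairs: Amara & Yusuf, Aoife & Ingrid, Aoife & Tariq — 3 in total.

3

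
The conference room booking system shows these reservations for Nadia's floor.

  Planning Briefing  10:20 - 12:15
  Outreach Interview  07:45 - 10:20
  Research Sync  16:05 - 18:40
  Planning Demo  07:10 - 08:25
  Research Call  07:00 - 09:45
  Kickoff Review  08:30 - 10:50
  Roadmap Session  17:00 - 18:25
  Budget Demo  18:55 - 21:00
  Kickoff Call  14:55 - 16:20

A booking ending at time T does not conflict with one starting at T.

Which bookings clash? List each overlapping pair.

Check each pair: they overlap iff neither finishes before the other starts.
Sorted by start: Research Call, Planning Demo, Outreach Interview, Kickoff Review, Planning Briefing, Kickoff Call, Research Sync, Roadmap Session, Budget Demo.
Planning Demo starts before Research Call ends → Research Call and Planning Demo overlap.
Outreach Interview starts before Research Call ends → Research Call and Outreach Interview overlap.
Kickoff Review starts before Research Call ends → Research Call and Kickoff Review overlap.
Planning Briefing starts after Research Call ends — done with Research Call.
Outreach Interview starts before Planning Demo ends → Planning Demo and Outreach Interview overlap.
Kickoff Review starts after Planning Demo ends — done with Planning Demo.
Kickoff Review starts before Outreach Interview ends → Outreach Interview and Kickoff Review overlap.
Planning Briefing starts exactly when Outreach Interview ends (back-to-back, no overlap) — done with Outreach Interview.
Planning Briefing starts before Kickoff Review ends → Kickoff Review and Planning Briefing overlap.
Kickoff Call starts after Kickoff Review ends — done with Kickoff Review.
Kickoff Call starts after Planning Briefing ends — done with Planning Briefing.
Research Sync starts before Kickoff Call ends → Kickoff Call and Research Sync overlap.
Roadmap Session starts after Kickoff Call ends — done with Kickoff Call.
Roadmap Session starts before Research Sync ends → Research Sync and Roadmap Session overlap.
Budget Demo starts after Research Sync ends.
Budget Demo starts after Roadmap Session ends.

Kickoff Call & Research Sync, Kickoff Review & Outreach Interview, Kickoff Review & Planning Briefing, Kickoff Review & Research Call, Outreach Interview & Planning Demo, Outreach Interview & Research Call, Planning Demo & Research Call, Research Sync & Roadmap Session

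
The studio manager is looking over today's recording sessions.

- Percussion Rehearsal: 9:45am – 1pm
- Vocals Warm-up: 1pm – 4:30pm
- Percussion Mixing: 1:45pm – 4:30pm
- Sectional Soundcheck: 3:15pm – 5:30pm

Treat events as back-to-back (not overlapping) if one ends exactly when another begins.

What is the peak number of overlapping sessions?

Sweep the timeline, counting +1 at each start and −1 at each end (ends before starts at a tie):
9:45am start Percussion Rehearsal → 1
1pm end Percussion Rehearsal → 0
1pm start Vocals Warm-up → 1
1:45pm start Percussion Mixing → 2
3:15pm start Sectional Soundcheck → 3
4:30pm end Percussion Mixing → 2
4:30pm end Vocals Warm-up → 1
5:30pm end Sectional Soundcheck → 0
Peak is 3, at 3:15pm (Percussion Mixing, Sectional Soundcheck, Vocals Warm-up).

3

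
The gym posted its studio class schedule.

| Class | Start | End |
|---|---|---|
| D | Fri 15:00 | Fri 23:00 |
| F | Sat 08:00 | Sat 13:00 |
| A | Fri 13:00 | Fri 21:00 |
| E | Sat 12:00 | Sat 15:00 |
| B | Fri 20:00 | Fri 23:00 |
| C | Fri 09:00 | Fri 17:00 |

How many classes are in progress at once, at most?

3

Walk through starts and ends in time order (an end at T is processed before a start at T):
Fri 09:00 start C → 1
Fri 13:00 start A → 2
Fri 15:00 start D → 3
Fri 17:00 end C → 2
Fri 20:00 start B → 3
Fri 21:00 end A → 2
Fri 23:00 end B → 1
Fri 23:00 end D → 0
Sat 08:00 start F → 1
Sat 12:00 start E → 2
Sat 13:00 end F → 1
Sat 15:00 end E → 0
Peak is 3, at Fri 15:00 (A, C, D).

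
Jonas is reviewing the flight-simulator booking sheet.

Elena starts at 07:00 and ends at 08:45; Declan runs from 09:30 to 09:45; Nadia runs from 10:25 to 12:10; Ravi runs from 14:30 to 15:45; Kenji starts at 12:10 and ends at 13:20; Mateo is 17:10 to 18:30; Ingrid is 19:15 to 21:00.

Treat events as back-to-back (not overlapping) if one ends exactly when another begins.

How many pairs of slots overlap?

0

Sorted by start: Elena, Declan, Nadia, Kenji, Ravi, Mateo, Ingrid.
Declan starts after Elena ends — done with Elena.
Nadia starts after Declan ends — done with Declan.
Kenji starts exactly when Nadia ends (back-to-back, no overlap) — done with Nadia.
Ravi starts after Kenji ends — done with Kenji.
Mateo starts after Ravi ends — done with Ravi.
Ingrid starts after Mateo ends.
No pair overlaps.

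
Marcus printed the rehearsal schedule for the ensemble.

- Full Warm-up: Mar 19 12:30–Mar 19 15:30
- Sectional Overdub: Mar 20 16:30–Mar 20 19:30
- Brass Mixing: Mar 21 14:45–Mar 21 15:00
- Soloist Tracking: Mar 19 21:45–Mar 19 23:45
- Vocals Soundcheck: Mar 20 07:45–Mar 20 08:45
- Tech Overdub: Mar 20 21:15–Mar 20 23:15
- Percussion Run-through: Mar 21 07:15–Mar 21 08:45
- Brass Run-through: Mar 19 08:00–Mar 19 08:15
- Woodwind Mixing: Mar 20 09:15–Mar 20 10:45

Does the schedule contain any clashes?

Sorted by start: Brass Run-through, Full Warm-up, Soloist Tracking, Vocals Soundcheck, Woodwind Mixing, Sectional Overdub, Tech Overdub, Percussion Run-through, Brass Mixing.
Full Warm-up starts after Brass Run-through ends; Brass Run-through is clear from here.
Soloist Tracking starts after Full Warm-up ends; Full Warm-up is clear from here.
Vocals Soundcheck starts after Soloist Tracking ends; Soloist Tracking is clear from here.
Woodwind Mixing starts after Vocals Soundcheck ends; Vocals Soundcheck is clear from here.
Sectional Overdub starts after Woodwind Mixing ends; Woodwind Mixing is clear from here.
Tech Overdub starts after Sectional Overdub ends; Sectional Overdub is clear from here.
Percussion Run-through starts after Tech Overdub ends; Tech Overdub is clear from here.
Brass Mixing starts after Percussion Run-through ends.
Every pair is clear; the schedule has no overlaps.

No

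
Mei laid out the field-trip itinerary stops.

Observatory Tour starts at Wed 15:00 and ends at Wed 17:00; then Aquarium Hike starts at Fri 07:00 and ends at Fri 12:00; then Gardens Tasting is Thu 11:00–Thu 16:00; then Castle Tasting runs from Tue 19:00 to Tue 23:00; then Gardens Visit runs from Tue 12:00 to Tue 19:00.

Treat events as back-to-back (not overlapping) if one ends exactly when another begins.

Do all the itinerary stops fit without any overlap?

Two intervals overlap when each starts before the other ends.
Sorted by start: Gardens Visit, Castle Tasting, Observatory Tour, Gardens Tasting, Aquarium Hike.
Castle Tasting starts exactly when Gardens Visit ends (back-to-back, no overlap); Gardens Visit is clear from here.
Observatory Tour starts after Castle Tasting ends; Castle Tasting is clear from here.
Gardens Tasting starts after Observatory Tour ends; Observatory Tour is clear from here.
Aquarium Hike starts after Gardens Tasting ends.
Every pair is clear; the schedule has no overlaps.

Yes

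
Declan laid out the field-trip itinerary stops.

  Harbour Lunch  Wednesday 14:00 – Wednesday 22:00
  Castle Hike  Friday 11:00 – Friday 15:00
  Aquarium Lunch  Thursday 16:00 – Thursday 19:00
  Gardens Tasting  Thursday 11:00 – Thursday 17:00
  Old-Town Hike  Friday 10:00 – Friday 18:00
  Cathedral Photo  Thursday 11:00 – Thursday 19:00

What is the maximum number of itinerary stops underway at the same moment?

Walk through starts and ends in time order (an end at T is processed before a start at T):
Wednesday 14:00 start Harbour Lunch → 1
Wednesday 22:00 end Harbour Lunch → 0
Thursday 11:00 start Cathedral Photo → 1
Thursday 11:00 start Gardens Tasting → 2
Thursday 16:00 start Aquarium Lunch → 3
Thursday 17:00 end Gardens Tasting → 2
Thursday 19:00 end Aquarium Lunch → 1
Thursday 19:00 end Cathedral Photo → 0
Friday 10:00 start Old-Town Hike → 1
Friday 11:00 start Castle Hike → 2
Friday 15:00 end Castle Hike → 1
Friday 18:00 end Old-Town Hike → 0
Peak is 3, at Thursday 16:00 (Aquarium Lunch, Cathedral Photo, Gardens Tasting).

3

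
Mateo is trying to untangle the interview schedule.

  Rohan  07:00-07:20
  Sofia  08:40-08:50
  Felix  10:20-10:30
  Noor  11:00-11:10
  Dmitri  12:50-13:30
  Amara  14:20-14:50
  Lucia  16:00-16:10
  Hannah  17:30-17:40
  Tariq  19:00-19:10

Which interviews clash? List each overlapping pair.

Check each pair: they overlap iff neither finishes before the other starts.
Sorted by start: Rohan, Sofia, Felix, Noor, Dmitri, Amara, Lucia, Hannah, Tariq.
Sofia starts after Rohan ends, so nothing later overlaps Rohan either.
Felix starts after Sofia ends, so nothing later overlaps Sofia either.
Noor starts after Felix ends, so nothing later overlaps Felix either.
Dmitri starts after Noor ends, so nothing later overlaps Noor either.
Amara starts after Dmitri ends, so nothing later overlaps Dmitri either.
Lucia starts after Amara ends, so nothing later overlaps Amara either.
Hannah starts after Lucia ends, so nothing later overlaps Lucia either.
Tariq starts after Hannah ends.

no conflicts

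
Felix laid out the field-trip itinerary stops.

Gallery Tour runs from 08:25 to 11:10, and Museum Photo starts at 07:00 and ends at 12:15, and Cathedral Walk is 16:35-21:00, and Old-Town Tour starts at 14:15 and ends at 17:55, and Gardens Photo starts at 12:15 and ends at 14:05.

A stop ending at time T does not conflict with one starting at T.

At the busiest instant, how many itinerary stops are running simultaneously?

Sweep the timeline, counting +1 at each start and −1 at each end (ends before starts at a tie):
07:00 start Museum Photo → 1
08:25 start Gallery Tour → 2
11:10 end Gallery Tour → 1
12:15 end Museum Photo → 0
12:15 start Gardens Photo → 1
14:05 end Gardens Photo → 0
14:15 start Old-Town Tour → 1
16:35 start Cathedral Walk → 2
17:55 end Old-Town Tour → 1
21:00 end Cathedral Walk → 0
Peak is 2, at 08:25 (Gallery Tour, Museum Photo).

2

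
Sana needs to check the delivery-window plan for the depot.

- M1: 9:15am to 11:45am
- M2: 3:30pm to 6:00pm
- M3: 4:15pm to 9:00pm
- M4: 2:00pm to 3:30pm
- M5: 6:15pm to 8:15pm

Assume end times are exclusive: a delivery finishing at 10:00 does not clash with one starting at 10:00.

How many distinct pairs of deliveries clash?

2

Sorted by start: M1, M4, M2, M3, M5.
M4 starts after M1 ends, so nothing later overlaps M1 either.
M2 starts exactly when M4 ends (back-to-back, no overlap), so nothing later overlaps M4 either.
M3 starts before M2 ends → M2 and M3 overlap.
M5 starts after M2 ends.
M5 starts before M3 ends → M3 and M5 overlap.
Overlapping pairs: M2 & M3, M3 & M5 — 2 in total.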